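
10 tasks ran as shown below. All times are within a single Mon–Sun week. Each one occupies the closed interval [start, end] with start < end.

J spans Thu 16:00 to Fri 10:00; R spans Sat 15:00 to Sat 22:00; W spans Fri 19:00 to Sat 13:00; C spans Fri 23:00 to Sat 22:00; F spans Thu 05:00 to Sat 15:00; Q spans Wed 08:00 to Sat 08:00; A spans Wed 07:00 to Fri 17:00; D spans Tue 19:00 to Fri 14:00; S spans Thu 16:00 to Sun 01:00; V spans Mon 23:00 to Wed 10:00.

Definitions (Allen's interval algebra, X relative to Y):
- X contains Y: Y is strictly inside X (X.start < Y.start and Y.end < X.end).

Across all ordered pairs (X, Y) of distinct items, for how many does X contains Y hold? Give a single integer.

8

Checking all 90 ordered pairs for relation 'contains'; matching pairs in alphabetical order:
(A, J): A contains J ✓
(D, J): D contains J ✓
(F, J): F contains J ✓
(F, W): F contains W ✓
(Q, J): Q contains J ✓
(S, C): S contains C ✓
(S, R): S contains R ✓
(S, W): S contains W ✓
Count: 8.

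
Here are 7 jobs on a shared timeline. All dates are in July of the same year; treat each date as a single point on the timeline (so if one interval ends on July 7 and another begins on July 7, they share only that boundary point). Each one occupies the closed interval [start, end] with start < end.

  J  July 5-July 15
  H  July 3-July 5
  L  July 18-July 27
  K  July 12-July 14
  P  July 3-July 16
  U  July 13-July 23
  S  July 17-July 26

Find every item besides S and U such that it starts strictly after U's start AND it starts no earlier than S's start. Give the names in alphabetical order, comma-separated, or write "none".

L

Conditions: its start is strictly after U's start (X.start > July 13) AND its start is no earlier than S's start (X.start >= July 17).
H: start July 3 > July 13? ✗; start July 3 >= July 17? ✗ → no.
J: start July 5 > July 13? ✗; start July 5 >= July 17? ✗ → no.
K: start July 12 > July 13? ✗; start July 12 >= July 17? ✗ → no.
L: start July 18 > July 13? ✓; start July 18 >= July 17? ✓ → yes.
P: start July 3 > July 13? ✗; start July 3 >= July 17? ✗ → no.
Result: L.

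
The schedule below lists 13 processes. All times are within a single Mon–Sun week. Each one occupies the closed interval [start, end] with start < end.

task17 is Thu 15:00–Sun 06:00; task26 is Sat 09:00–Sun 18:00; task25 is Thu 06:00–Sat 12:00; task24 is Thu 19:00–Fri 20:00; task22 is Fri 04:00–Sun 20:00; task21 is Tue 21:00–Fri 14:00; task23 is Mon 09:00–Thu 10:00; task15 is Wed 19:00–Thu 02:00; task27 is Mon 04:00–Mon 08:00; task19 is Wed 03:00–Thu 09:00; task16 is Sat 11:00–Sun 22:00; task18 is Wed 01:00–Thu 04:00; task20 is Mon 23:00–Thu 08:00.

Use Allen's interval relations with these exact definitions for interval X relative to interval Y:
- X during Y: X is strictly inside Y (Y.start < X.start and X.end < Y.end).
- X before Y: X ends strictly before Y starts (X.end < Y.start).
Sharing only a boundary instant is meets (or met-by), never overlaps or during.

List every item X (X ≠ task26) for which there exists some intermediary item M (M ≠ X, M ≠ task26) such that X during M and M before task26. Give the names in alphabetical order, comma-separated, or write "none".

Target task26 = [Sat 09:00, Sun 18:00].
Intermediaries M with M before task26: task15, task18, task19, task20, task21, task23, task24, task27.
Via task15 — items with X during task15: none.
Via task18 — items with X during task18: task15.
Via task19 — items with X during task19: task15.
Via task20 — items with X during task20: task15, task18.
Via task21 — items with X during task21: task15, task18, task19.
Via task23 — items with X during task23: task15, task18, task19, task20.
Via task24 — items with X during task24: none.
Via task27 — items with X during task27: none.
Union: task15, task18, task19, task20.

task15, task18, task19, task20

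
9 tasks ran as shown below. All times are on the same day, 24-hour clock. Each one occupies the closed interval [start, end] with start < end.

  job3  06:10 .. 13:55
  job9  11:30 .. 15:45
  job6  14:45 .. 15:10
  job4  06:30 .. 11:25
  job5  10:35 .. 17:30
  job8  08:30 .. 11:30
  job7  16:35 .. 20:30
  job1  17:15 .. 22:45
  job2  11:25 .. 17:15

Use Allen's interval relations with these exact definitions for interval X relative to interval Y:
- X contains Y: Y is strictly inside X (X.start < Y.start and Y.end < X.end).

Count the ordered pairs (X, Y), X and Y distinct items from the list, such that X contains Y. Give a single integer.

Checking all 72 ordered pairs for relation 'contains'; matching pairs in alphabetical order:
(job2, job6): job2 contains job6 ✓
(job2, job9): job2 contains job9 ✓
(job3, job4): job3 contains job4 ✓
(job3, job8): job3 contains job8 ✓
(job5, job2): job5 contains job2 ✓
(job5, job6): job5 contains job6 ✓
(job5, job9): job5 contains job9 ✓
(job9, job6): job9 contains job6 ✓
Count: 8.

8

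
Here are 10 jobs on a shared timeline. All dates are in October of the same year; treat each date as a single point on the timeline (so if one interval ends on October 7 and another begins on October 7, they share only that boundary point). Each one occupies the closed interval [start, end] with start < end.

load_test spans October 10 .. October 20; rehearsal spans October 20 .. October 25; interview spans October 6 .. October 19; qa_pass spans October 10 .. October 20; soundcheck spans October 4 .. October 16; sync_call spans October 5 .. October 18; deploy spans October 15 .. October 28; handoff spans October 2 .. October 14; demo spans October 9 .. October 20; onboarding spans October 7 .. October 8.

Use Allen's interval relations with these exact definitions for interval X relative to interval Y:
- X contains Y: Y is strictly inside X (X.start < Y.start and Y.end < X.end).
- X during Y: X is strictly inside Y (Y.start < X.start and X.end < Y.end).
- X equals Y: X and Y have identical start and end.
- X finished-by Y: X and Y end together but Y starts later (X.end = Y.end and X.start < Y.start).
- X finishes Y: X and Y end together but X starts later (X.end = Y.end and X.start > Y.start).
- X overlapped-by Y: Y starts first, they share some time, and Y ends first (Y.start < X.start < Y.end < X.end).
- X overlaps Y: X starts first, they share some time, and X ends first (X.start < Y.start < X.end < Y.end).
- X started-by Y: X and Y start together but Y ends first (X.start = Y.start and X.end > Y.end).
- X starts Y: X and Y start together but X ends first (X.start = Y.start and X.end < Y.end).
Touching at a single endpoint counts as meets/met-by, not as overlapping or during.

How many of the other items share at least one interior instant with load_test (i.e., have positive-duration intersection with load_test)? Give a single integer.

Target load_test = [October 10, October 20].
demo [October 9, October 20] → finished-by → counts.
deploy [October 15, October 28] → overlapped-by → counts.
handoff [October 2, October 14] → overlaps → counts.
interview [October 6, October 19] → overlaps → counts.
onboarding [October 7, October 8] → before → no.
qa_pass [October 10, October 20] → equals → counts.
rehearsal [October 20, October 25] → met-by → no.
soundcheck [October 4, October 16] → overlaps → counts.
sync_call [October 5, October 18] → overlaps → counts.
Total: 7.

7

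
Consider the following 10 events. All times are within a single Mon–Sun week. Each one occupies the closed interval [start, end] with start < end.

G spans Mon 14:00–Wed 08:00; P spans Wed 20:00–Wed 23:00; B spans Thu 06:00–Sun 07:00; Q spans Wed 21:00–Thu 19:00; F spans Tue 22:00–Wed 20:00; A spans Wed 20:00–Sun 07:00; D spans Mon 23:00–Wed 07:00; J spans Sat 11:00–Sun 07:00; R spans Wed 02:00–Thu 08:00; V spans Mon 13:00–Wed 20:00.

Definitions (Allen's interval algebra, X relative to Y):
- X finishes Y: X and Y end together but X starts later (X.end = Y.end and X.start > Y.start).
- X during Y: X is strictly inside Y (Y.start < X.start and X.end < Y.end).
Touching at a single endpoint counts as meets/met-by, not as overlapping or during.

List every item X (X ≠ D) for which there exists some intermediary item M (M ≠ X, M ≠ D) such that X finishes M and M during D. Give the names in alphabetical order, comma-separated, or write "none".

Target D = [Mon 23:00, Wed 07:00].
Intermediaries M with M during D: none.
Union: none.

none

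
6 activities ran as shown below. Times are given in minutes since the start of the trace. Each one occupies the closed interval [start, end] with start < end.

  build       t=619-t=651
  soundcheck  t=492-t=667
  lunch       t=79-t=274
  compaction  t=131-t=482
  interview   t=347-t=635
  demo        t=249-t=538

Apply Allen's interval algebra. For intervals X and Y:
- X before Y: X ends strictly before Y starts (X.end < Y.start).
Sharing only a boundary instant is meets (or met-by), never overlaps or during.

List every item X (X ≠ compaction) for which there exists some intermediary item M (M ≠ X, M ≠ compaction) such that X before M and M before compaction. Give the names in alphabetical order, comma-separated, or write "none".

none

Target compaction = [t=131, t=482].
Intermediaries M with M before compaction: none.
Union: none.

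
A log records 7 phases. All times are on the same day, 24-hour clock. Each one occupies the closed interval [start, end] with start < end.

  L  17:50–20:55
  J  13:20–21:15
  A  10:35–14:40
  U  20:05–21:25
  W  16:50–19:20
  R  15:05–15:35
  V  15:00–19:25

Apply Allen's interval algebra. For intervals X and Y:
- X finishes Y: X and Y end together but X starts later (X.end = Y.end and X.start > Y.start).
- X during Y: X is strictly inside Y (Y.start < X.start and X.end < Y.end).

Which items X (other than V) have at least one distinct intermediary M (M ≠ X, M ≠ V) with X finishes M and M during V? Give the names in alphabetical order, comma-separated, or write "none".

none

Target V = [15:00, 19:25].
Intermediaries M with M during V: R, W.
Via R — items with X finishes R: none.
Via W — items with X finishes W: none.
Union: none.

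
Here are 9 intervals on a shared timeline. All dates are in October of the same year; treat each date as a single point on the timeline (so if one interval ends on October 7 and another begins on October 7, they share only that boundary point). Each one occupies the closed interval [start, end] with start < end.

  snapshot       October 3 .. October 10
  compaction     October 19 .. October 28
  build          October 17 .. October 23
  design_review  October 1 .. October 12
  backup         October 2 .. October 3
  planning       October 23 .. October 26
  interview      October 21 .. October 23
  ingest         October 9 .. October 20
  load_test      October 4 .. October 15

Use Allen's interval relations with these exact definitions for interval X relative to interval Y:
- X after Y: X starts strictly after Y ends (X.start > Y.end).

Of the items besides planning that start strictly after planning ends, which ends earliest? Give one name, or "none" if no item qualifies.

Target planning = [October 23, October 26].
backup [October 2, October 3] → before → excluded.
build [October 17, October 23] → meets → excluded.
compaction [October 19, October 28] → contains → excluded.
design_review [October 1, October 12] → before → excluded.
ingest [October 9, October 20] → before → excluded.
interview [October 21, October 23] → meets → excluded.
load_test [October 4, October 15] → before → excluded.
snapshot [October 3, October 10] → before → excluded.
No candidates → none.

none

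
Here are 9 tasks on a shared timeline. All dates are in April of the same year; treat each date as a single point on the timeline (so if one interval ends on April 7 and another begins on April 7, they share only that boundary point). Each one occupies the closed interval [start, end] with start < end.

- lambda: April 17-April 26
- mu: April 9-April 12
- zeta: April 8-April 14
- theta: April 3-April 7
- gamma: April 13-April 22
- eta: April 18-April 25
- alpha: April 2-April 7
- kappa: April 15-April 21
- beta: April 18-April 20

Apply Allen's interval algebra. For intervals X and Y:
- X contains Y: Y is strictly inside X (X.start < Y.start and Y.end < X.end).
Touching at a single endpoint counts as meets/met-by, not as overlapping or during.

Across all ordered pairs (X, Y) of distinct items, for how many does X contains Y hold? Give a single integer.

6

Checking all 72 ordered pairs for relation 'contains'; matching pairs in alphabetical order:
(gamma, beta): gamma contains beta ✓
(gamma, kappa): gamma contains kappa ✓
(kappa, beta): kappa contains beta ✓
(lambda, beta): lambda contains beta ✓
(lambda, eta): lambda contains eta ✓
(zeta, mu): zeta contains mu ✓
Count: 6.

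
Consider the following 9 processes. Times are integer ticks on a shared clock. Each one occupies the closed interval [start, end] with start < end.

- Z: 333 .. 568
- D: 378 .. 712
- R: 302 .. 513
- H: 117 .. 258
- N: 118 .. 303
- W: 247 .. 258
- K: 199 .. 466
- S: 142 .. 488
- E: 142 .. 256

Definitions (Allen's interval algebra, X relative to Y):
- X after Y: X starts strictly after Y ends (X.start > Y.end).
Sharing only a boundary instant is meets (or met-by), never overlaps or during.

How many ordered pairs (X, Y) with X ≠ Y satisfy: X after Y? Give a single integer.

11

Checking all 72 ordered pairs for relation 'after'; matching pairs in alphabetical order:
(D, E): D after E ✓
(D, H): D after H ✓
(D, N): D after N ✓
(D, W): D after W ✓
(R, E): R after E ✓
(R, H): R after H ✓
(R, W): R after W ✓
(Z, E): Z after E ✓
(Z, H): Z after H ✓
(Z, N): Z after N ✓
(Z, W): Z after W ✓
Count: 11.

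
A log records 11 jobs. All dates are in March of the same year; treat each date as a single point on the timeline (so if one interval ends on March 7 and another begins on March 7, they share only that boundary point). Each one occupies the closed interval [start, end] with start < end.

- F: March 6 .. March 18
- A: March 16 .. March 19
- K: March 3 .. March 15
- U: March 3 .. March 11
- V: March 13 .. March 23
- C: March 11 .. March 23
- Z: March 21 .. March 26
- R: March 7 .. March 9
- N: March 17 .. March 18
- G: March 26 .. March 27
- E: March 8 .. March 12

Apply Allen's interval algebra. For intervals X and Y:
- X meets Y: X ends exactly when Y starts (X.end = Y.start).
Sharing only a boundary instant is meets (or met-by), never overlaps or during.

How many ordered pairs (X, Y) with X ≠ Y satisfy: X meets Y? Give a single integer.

Checking all 110 ordered pairs for relation 'meets'; matching pairs in alphabetical order:
(U, C): U meets C ✓
(Z, G): Z meets G ✓
Count: 2.

2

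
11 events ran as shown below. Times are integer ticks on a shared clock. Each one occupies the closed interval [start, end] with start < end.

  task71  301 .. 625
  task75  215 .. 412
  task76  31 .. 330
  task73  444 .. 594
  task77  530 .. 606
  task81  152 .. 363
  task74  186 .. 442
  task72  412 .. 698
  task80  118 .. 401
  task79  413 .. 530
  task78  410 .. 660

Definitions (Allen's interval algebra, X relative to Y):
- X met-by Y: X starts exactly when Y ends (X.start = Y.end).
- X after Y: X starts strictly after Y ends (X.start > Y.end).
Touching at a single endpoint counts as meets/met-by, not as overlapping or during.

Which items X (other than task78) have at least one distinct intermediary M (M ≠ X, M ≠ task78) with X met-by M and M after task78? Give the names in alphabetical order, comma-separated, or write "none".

none

Target task78 = [410, 660].
Intermediaries M with M after task78: none.
Union: none.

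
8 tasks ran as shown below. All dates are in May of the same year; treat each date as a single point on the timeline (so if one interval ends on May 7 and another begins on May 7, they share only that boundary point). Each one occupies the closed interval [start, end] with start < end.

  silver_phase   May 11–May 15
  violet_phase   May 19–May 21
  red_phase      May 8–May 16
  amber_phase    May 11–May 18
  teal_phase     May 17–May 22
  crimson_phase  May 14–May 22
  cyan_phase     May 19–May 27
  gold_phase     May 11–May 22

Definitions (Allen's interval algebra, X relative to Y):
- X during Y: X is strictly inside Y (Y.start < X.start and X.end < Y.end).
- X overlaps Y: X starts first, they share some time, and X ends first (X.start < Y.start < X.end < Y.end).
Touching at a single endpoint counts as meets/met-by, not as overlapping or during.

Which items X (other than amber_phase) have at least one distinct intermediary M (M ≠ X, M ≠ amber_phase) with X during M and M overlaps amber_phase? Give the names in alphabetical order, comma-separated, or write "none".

silver_phase

Target amber_phase = [May 11, May 18].
Intermediaries M with M overlaps amber_phase: red_phase.
Via red_phase — items with X during red_phase: silver_phase.
Union: silver_phase.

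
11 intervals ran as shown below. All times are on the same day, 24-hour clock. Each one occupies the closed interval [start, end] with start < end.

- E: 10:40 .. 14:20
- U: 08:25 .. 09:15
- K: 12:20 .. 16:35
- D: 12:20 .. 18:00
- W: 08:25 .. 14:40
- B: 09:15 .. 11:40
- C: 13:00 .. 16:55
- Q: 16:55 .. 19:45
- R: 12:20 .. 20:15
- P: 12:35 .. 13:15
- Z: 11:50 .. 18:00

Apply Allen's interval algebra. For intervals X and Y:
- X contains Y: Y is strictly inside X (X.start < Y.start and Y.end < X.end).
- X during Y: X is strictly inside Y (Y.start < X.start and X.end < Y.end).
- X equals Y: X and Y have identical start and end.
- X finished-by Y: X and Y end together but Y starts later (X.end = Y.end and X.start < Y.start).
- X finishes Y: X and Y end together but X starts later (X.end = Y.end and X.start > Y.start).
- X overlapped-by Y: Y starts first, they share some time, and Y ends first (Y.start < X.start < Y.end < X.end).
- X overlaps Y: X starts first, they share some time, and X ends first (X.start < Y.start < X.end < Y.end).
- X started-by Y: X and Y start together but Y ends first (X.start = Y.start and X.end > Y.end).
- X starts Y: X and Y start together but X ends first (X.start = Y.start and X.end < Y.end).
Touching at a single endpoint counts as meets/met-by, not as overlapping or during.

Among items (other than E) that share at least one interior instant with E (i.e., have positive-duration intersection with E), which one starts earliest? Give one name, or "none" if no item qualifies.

W

Target E = [10:40, 14:20].
B [09:15, 11:40] → overlaps → candidate.
C [13:00, 16:55] → overlapped-by → candidate.
D [12:20, 18:00] → overlapped-by → candidate.
K [12:20, 16:35] → overlapped-by → candidate.
P [12:35, 13:15] → during → candidate.
Q [16:55, 19:45] → after → excluded.
R [12:20, 20:15] → overlapped-by → candidate.
U [08:25, 09:15] → before → excluded.
W [08:25, 14:40] → contains → candidate.
Z [11:50, 18:00] → overlapped-by → candidate.
Among candidates, earliest start is 08:25 → W.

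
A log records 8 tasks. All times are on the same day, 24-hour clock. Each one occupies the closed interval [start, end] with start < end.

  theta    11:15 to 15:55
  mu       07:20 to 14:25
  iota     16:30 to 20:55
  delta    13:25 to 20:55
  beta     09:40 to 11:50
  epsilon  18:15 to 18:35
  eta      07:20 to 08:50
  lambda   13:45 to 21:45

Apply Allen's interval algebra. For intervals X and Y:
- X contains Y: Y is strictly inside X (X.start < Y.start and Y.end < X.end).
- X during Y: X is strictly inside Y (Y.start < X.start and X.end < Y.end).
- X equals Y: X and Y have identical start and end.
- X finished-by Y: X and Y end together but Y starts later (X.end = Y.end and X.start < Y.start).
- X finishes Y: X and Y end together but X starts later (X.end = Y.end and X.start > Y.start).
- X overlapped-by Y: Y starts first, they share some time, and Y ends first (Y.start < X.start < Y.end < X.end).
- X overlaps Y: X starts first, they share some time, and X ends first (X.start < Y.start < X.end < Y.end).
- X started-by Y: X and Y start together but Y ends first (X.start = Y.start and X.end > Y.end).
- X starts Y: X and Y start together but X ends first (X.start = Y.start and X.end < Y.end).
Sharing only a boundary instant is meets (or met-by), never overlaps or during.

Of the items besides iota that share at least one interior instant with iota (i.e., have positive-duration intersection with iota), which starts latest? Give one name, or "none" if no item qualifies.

Target iota = [16:30, 20:55].
beta [09:40, 11:50] → before → excluded.
delta [13:25, 20:55] → finished-by → candidate.
epsilon [18:15, 18:35] → during → candidate.
eta [07:20, 08:50] → before → excluded.
lambda [13:45, 21:45] → contains → candidate.
mu [07:20, 14:25] → before → excluded.
theta [11:15, 15:55] → before → excluded.
Among candidates, latest start is 18:15 → epsilon.

epsilon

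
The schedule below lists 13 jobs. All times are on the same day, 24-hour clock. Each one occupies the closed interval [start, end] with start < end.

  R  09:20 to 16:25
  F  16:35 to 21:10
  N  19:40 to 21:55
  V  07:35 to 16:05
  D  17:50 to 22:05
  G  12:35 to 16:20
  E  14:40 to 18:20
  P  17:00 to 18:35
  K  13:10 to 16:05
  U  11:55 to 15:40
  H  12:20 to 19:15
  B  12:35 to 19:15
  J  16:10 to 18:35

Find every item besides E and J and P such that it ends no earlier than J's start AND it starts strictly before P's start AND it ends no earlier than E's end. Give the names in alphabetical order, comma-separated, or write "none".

Conditions: its end is no earlier than J's start (X.end >= 16:10) AND its start is strictly before P's start (X.start < 17:00) AND its end is no earlier than E's end (X.end >= 18:20).
B: end 19:15 >= 16:10? ✓; start 12:35 < 17:00? ✓; end 19:15 >= 18:20? ✓ → yes.
D: end 22:05 >= 16:10? ✓; start 17:50 < 17:00? ✗; end 22:05 >= 18:20? ✓ → no.
F: end 21:10 >= 16:10? ✓; start 16:35 < 17:00? ✓; end 21:10 >= 18:20? ✓ → yes.
G: end 16:20 >= 16:10? ✓; start 12:35 < 17:00? ✓; end 16:20 >= 18:20? ✗ → no.
H: end 19:15 >= 16:10? ✓; start 12:20 < 17:00? ✓; end 19:15 >= 18:20? ✓ → yes.
K: end 16:05 >= 16:10? ✗; start 13:10 < 17:00? ✓; end 16:05 >= 18:20? ✗ → no.
N: end 21:55 >= 16:10? ✓; start 19:40 < 17:00? ✗; end 21:55 >= 18:20? ✓ → no.
R: end 16:25 >= 16:10? ✓; start 09:20 < 17:00? ✓; end 16:25 >= 18:20? ✗ → no.
U: end 15:40 >= 16:10? ✗; start 11:55 < 17:00? ✓; end 15:40 >= 18:20? ✗ → no.
V: end 16:05 >= 16:10? ✗; start 07:35 < 17:00? ✓; end 16:05 >= 18:20? ✗ → no.
Result: B, F, H.

B, F, H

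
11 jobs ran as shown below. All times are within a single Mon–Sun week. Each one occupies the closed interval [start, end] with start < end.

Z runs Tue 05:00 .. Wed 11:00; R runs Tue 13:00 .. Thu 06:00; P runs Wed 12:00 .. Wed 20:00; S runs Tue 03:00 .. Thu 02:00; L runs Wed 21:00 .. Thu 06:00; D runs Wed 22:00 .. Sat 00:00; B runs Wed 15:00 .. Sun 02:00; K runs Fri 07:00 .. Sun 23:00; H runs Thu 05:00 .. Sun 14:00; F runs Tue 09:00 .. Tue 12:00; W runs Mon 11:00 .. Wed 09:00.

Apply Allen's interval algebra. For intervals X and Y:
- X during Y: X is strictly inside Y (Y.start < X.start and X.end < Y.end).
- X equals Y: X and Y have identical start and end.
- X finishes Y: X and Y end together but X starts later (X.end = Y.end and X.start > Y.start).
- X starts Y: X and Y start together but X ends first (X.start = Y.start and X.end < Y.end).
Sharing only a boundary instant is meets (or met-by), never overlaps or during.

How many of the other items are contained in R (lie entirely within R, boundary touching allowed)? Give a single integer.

2

Target R = [Tue 13:00, Thu 06:00].
B [Wed 15:00, Sun 02:00] → overlapped-by → no.
D [Wed 22:00, Sat 00:00] → overlapped-by → no.
F [Tue 09:00, Tue 12:00] → before → no.
H [Thu 05:00, Sun 14:00] → overlapped-by → no.
K [Fri 07:00, Sun 23:00] → after → no.
L [Wed 21:00, Thu 06:00] → finishes → counts.
P [Wed 12:00, Wed 20:00] → during → counts.
S [Tue 03:00, Thu 02:00] → overlaps → no.
W [Mon 11:00, Wed 09:00] → overlaps → no.
Z [Tue 05:00, Wed 11:00] → overlaps → no.
Total: 2.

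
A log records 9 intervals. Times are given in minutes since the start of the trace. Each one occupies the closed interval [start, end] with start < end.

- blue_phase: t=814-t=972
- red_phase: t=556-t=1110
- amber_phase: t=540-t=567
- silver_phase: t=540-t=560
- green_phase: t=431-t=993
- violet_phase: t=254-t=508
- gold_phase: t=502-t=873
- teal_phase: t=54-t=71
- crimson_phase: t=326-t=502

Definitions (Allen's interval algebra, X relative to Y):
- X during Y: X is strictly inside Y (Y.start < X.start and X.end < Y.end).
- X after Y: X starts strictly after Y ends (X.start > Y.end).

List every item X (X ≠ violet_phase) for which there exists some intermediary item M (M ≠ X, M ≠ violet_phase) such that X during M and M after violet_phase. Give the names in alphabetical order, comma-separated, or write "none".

Target violet_phase = [t=254, t=508].
Intermediaries M with M after violet_phase: amber_phase, blue_phase, red_phase, silver_phase.
Via amber_phase — items with X during amber_phase: none.
Via blue_phase — items with X during blue_phase: none.
Via red_phase — items with X during red_phase: blue_phase.
Via silver_phase — items with X during silver_phase: none.
Union: blue_phase.

blue_phase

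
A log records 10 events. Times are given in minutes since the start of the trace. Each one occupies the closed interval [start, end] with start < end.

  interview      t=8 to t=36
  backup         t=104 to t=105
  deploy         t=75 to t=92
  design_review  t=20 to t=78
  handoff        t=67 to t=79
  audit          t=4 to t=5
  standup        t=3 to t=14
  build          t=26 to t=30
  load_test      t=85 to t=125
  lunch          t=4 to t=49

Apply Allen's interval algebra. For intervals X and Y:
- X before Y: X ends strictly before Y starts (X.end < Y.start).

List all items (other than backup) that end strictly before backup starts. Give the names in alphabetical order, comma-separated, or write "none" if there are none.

Target backup = [t=104, t=105].
audit [t=4, t=5] → before → yes.
build [t=26, t=30] → before → yes.
deploy [t=75, t=92] → before → yes.
design_review [t=20, t=78] → before → yes.
handoff [t=67, t=79] → before → yes.
interview [t=8, t=36] → before → yes.
load_test [t=85, t=125] → contains → no.
lunch [t=4, t=49] → before → yes.
standup [t=3, t=14] → before → yes.
Result: audit, build, deploy, design_review, handoff, interview, lunch, standup.

audit, build, deploy, design_review, handoff, interview, lunch, standup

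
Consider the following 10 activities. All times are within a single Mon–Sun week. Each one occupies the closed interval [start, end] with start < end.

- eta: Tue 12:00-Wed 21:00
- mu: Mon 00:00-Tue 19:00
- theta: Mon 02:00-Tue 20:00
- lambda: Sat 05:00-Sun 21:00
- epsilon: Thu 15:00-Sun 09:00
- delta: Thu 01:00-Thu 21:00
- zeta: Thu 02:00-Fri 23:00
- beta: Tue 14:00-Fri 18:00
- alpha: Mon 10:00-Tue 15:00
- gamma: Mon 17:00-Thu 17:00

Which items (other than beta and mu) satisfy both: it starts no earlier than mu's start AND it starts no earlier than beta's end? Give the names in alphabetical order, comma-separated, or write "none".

lambda

Conditions: its start is no earlier than mu's start (X.start >= Mon 00:00) AND its start is no earlier than beta's end (X.start >= Fri 18:00).
alpha: start Mon 10:00 >= Mon 00:00? ✓; start Mon 10:00 >= Fri 18:00? ✗ → no.
delta: start Thu 01:00 >= Mon 00:00? ✓; start Thu 01:00 >= Fri 18:00? ✗ → no.
epsilon: start Thu 15:00 >= Mon 00:00? ✓; start Thu 15:00 >= Fri 18:00? ✗ → no.
eta: start Tue 12:00 >= Mon 00:00? ✓; start Tue 12:00 >= Fri 18:00? ✗ → no.
gamma: start Mon 17:00 >= Mon 00:00? ✓; start Mon 17:00 >= Fri 18:00? ✗ → no.
lambda: start Sat 05:00 >= Mon 00:00? ✓; start Sat 05:00 >= Fri 18:00? ✓ → yes.
theta: start Mon 02:00 >= Mon 00:00? ✓; start Mon 02:00 >= Fri 18:00? ✗ → no.
zeta: start Thu 02:00 >= Mon 00:00? ✓; start Thu 02:00 >= Fri 18:00? ✗ → no.
Result: lambda.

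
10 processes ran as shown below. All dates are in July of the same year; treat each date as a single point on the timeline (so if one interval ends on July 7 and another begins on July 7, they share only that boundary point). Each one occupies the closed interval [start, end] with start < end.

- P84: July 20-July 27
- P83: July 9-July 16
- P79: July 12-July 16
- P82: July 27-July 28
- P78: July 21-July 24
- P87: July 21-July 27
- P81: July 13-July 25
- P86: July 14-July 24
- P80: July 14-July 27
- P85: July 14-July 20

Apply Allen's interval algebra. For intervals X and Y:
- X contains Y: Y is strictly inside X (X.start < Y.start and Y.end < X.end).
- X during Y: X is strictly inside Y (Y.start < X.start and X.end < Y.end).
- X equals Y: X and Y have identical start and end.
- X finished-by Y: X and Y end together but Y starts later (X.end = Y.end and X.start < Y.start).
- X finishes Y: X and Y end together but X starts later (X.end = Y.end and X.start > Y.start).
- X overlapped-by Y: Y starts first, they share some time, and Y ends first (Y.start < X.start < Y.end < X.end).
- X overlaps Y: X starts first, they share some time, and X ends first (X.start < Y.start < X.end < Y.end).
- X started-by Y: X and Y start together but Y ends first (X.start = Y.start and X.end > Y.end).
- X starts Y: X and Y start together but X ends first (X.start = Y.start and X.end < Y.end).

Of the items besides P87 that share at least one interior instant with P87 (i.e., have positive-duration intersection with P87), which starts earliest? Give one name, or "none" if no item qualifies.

P81

Target P87 = [July 21, July 27].
P78 [July 21, July 24] → starts → candidate.
P79 [July 12, July 16] → before → excluded.
P80 [July 14, July 27] → finished-by → candidate.
P81 [July 13, July 25] → overlaps → candidate.
P82 [July 27, July 28] → met-by → excluded.
P83 [July 9, July 16] → before → excluded.
P84 [July 20, July 27] → finished-by → candidate.
P85 [July 14, July 20] → before → excluded.
P86 [July 14, July 24] → overlaps → candidate.
Among candidates, earliest start is July 13 → P81.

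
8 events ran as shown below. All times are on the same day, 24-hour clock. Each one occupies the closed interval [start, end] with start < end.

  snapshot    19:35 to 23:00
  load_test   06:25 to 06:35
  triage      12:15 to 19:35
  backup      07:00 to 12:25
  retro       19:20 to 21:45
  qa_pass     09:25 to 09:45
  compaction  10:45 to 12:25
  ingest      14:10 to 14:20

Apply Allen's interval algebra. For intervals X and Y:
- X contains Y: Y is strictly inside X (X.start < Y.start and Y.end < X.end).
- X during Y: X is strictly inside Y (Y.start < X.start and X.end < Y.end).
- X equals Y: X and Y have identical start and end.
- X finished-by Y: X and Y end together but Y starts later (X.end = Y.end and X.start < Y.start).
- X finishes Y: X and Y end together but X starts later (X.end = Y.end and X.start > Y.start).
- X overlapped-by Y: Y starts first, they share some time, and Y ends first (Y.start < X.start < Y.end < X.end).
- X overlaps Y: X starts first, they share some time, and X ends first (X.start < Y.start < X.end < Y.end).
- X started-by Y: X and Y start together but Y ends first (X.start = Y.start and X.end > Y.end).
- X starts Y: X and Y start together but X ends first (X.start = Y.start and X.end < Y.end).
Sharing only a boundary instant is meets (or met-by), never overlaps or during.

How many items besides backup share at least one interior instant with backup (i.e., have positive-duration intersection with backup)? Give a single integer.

Target backup = [07:00, 12:25].
compaction [10:45, 12:25] → finishes → counts.
ingest [14:10, 14:20] → after → no.
load_test [06:25, 06:35] → before → no.
qa_pass [09:25, 09:45] → during → counts.
retro [19:20, 21:45] → after → no.
snapshot [19:35, 23:00] → after → no.
triage [12:15, 19:35] → overlapped-by → counts.
Total: 3.

3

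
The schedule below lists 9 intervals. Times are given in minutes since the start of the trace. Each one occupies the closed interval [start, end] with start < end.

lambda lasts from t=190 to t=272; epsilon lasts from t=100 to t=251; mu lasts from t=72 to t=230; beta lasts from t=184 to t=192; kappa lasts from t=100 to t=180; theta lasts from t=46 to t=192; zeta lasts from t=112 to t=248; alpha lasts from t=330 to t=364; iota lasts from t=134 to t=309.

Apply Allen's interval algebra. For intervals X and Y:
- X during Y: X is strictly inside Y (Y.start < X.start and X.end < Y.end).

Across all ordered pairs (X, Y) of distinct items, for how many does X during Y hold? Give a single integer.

8

Checking all 72 ordered pairs for relation 'during'; matching pairs in alphabetical order:
(beta, epsilon): beta during epsilon ✓
(beta, iota): beta during iota ✓
(beta, mu): beta during mu ✓
(beta, zeta): beta during zeta ✓
(kappa, mu): kappa during mu ✓
(kappa, theta): kappa during theta ✓
(lambda, iota): lambda during iota ✓
(zeta, epsilon): zeta during epsilon ✓
Count: 8.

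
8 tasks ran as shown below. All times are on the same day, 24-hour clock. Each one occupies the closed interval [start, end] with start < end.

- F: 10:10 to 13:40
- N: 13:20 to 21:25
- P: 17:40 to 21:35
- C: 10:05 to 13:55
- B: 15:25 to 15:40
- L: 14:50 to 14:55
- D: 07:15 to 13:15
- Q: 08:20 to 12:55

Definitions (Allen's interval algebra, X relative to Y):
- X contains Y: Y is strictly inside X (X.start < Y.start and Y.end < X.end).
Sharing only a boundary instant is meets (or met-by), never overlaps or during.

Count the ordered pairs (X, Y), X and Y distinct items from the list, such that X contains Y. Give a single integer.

4

Checking all 56 ordered pairs for relation 'contains'; matching pairs in alphabetical order:
(C, F): C contains F ✓
(D, Q): D contains Q ✓
(N, B): N contains B ✓
(N, L): N contains L ✓
Count: 4.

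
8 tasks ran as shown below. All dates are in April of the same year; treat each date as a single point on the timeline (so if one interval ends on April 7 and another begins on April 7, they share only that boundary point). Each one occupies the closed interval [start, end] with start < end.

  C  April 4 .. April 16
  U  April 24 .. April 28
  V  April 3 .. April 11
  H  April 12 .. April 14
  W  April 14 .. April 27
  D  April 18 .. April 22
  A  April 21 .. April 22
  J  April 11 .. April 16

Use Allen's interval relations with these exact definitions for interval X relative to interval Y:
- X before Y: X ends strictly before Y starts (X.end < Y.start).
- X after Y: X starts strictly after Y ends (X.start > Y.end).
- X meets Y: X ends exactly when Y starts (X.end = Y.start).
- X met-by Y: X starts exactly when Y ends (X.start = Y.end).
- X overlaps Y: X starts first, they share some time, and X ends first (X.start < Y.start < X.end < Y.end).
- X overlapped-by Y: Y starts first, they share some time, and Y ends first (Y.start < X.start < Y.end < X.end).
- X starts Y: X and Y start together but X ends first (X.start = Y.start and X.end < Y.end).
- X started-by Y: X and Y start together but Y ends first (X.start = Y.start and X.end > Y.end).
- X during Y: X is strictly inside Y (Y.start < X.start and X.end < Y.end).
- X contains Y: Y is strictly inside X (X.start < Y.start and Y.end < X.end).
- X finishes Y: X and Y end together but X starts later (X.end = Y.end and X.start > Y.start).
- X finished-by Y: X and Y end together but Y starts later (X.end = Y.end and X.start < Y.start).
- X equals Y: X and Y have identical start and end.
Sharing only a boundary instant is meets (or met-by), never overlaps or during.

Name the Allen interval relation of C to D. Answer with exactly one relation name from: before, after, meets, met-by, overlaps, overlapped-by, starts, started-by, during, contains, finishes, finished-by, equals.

before

C = [April 4, April 16]; D = [April 18, April 22].
Compare endpoints: C.start < D.start, C.start < D.end, C.end < D.start, C.end < D.end.
That pattern is 'before'.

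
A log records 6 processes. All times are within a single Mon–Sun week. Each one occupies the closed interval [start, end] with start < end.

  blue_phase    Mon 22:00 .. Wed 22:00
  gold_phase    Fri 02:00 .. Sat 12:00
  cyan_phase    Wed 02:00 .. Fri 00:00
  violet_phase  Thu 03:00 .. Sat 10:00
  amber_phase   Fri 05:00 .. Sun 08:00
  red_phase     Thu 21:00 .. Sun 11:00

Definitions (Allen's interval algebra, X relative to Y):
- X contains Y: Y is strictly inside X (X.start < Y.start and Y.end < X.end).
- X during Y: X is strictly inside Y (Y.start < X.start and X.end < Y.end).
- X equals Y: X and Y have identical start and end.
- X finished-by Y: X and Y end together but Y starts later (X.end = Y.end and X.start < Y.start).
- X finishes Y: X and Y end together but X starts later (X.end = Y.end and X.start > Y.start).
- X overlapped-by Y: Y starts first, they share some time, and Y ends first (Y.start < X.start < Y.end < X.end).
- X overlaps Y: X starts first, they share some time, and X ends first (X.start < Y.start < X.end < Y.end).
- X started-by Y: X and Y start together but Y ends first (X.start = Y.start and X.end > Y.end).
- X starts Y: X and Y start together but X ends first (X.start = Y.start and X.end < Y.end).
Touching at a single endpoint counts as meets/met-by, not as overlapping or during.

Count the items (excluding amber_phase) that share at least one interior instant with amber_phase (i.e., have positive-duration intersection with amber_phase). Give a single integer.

Target amber_phase = [Fri 05:00, Sun 08:00].
blue_phase [Mon 22:00, Wed 22:00] → before → no.
cyan_phase [Wed 02:00, Fri 00:00] → before → no.
gold_phase [Fri 02:00, Sat 12:00] → overlaps → counts.
red_phase [Thu 21:00, Sun 11:00] → contains → counts.
violet_phase [Thu 03:00, Sat 10:00] → overlaps → counts.
Total: 3.

3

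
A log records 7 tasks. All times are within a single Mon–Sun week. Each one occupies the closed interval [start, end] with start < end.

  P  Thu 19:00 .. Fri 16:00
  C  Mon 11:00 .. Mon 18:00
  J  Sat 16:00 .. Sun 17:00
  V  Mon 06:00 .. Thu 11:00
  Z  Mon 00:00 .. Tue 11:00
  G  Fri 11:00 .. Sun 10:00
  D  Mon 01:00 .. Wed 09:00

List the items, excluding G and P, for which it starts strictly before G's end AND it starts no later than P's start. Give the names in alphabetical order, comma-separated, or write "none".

C, D, V, Z

Conditions: its start is strictly before G's end (X.start < Sun 10:00) AND its start is no later than P's start (X.start <= Thu 19:00).
C: start Mon 11:00 < Sun 10:00? ✓; start Mon 11:00 <= Thu 19:00? ✓ → yes.
D: start Mon 01:00 < Sun 10:00? ✓; start Mon 01:00 <= Thu 19:00? ✓ → yes.
J: start Sat 16:00 < Sun 10:00? ✓; start Sat 16:00 <= Thu 19:00? ✗ → no.
V: start Mon 06:00 < Sun 10:00? ✓; start Mon 06:00 <= Thu 19:00? ✓ → yes.
Z: start Mon 00:00 < Sun 10:00? ✓; start Mon 00:00 <= Thu 19:00? ✓ → yes.
Result: C, D, V, Z.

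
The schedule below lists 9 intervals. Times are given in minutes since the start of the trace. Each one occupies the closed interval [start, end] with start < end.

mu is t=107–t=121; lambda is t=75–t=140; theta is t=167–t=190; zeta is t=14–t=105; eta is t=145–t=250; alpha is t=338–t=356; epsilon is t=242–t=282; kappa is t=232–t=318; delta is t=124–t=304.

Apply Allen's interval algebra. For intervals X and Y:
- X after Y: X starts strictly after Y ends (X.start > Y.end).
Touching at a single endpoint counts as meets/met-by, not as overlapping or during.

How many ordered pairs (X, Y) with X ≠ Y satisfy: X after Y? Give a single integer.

Checking all 72 ordered pairs for relation 'after'; matching pairs in alphabetical order:
(alpha, delta): alpha after delta ✓
(alpha, epsilon): alpha after epsilon ✓
(alpha, eta): alpha after eta ✓
(alpha, kappa): alpha after kappa ✓
(alpha, lambda): alpha after lambda ✓
(alpha, mu): alpha after mu ✓
(alpha, theta): alpha after theta ✓
(alpha, zeta): alpha after zeta ✓
(delta, mu): delta after mu ✓
(delta, zeta): delta after zeta ✓
(epsilon, lambda): epsilon after lambda ✓
(epsilon, mu): epsilon after mu ✓
(epsilon, theta): epsilon after theta ✓
(epsilon, zeta): epsilon after zeta ✓
(eta, lambda): eta after lambda ✓
(eta, mu): eta after mu ✓
(eta, zeta): eta after zeta ✓
(kappa, lambda): kappa after lambda ✓
(kappa, mu): kappa after mu ✓
(kappa, theta): kappa after theta ✓
(kappa, zeta): kappa after zeta ✓
(mu, zeta): mu after zeta ✓
(theta, lambda): theta after lambda ✓
(theta, mu): theta after mu ✓
... plus 1 further pairs not listed.
Count: 25.

25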